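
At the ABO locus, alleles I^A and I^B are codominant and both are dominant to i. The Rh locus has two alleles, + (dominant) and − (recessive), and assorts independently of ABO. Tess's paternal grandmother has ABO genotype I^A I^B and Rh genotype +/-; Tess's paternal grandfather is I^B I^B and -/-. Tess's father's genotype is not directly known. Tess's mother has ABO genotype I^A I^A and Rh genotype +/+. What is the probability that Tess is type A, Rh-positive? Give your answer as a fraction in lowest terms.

Tess's father's ABO genotype from I^A I^B × I^B I^B: 1/2 I^A I^B, 1/2 I^B I^B.
Crossing each possibility with the mother I^A I^A and summing P(type A): 1/2·1/2 + 1/2·0 = 1/4.
Similarly for Rh via the father's Rh distribution: P(Rh+) = 1.
Independent loci: 1/4 × 1 = 1/4.

1/4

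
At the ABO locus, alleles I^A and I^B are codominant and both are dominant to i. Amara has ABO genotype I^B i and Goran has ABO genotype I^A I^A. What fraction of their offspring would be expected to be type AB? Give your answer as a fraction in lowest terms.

1/2

ABO cross I^B i × I^A I^A → offspring phenotypes: 1/2 A, 1/2 AB.
So P(type AB) = 1/2.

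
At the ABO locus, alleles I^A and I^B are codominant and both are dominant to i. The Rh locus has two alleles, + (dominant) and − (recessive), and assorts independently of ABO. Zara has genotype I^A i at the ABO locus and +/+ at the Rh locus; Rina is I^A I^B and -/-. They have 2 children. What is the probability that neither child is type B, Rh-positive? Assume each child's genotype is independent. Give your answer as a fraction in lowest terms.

ABO cross I^A i × I^A I^B → 1/2 A, 1/4 B, 1/4 AB.
Rh cross +/+ × -/- → 1 Rh+; so P(type B, Rh-positive) = 1/4 × 1 = 1/4 per child.
P(not type B, Rh-positive) = 3/4 for one child; (3/4)^2 = 9/16.

9/16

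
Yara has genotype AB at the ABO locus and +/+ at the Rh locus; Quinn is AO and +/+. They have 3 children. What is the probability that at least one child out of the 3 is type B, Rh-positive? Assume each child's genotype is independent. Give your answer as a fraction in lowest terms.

ABO cross AB × AO → 1/2 A, 1/4 B, 1/4 AB.
Rh cross +/+ × +/+ → 1 Rh+; so P(type B, Rh-positive) = 1/4 × 1 = 1/4 per child.
P(none) = (3/4)^3 = 27/64; P(at least one) = 1 − 27/64 = 37/64.

37/64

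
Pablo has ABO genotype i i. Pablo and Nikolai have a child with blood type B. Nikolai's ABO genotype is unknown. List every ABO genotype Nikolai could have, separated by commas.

For each candidate genotype of Nikolai, check whether crossing it with i i can produce every observed child phenotype.
  I^A I^A → possible child types {A} ✗
  I^A I^B → possible child types {A, B} ✓
  I^A i → possible child types {O, A} ✗
  I^B I^B → possible child types {B} ✓
  I^B i → possible child types {O, B} ✓
  i i → possible child types {O} ✗

I^A I^B, I^B I^B, I^B i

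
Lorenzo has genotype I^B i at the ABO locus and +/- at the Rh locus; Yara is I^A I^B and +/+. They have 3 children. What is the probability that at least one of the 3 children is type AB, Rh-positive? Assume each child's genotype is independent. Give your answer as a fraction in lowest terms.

37/64

ABO cross I^B i × I^A I^B → 1/4 A, 1/2 B, 1/4 AB.
Rh cross +/- × +/+ → 1 Rh+; so P(type AB, Rh-positive) = 1/4 × 1 = 1/4 per child.
P(none) = (3/4)^3 = 27/64; P(at least one) = 1 − 27/64 = 37/64.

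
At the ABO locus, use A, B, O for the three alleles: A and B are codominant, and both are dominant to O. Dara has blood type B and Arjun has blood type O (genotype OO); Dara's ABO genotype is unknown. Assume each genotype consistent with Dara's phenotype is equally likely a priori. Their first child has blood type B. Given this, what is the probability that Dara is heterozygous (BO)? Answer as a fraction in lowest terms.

Possible genotypes: Dara ∈ {BB, BO}; Arjun ∈ {OO}.
Weight each parental genotype pair by prior × P(type-B child):
  BB × OO: posterior weight 2/3.
  BO × OO: posterior weight 1/3.
Sum the posterior weight over pairs where Dara is BO: 1/3.

1/3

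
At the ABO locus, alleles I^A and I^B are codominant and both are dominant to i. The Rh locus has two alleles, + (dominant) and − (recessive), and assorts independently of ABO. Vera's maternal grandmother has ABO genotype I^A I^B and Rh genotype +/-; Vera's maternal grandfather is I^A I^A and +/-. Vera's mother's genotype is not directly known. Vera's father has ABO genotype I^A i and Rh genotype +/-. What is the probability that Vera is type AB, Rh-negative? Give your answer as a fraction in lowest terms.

1/32

Vera's mother's ABO genotype from I^A I^B × I^A I^A: 1/2 I^A I^A, 1/2 I^A I^B.
Crossing each possibility with the father I^A i and summing P(type AB): 1/2·0 + 1/2·1/4 = 1/8.
Similarly for Rh via the mother's Rh distribution: P(Rh-) = 1/4.
Independent loci: 1/8 × 1/4 = 1/32.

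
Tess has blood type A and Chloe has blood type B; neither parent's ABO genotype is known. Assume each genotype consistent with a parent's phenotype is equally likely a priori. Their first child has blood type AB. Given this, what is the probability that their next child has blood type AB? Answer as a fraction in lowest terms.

Possible genotypes: Tess ∈ {AA, AO}; Chloe ∈ {BB, BO}.
Weight each parental genotype pair by prior × P(type-AB child):
  AA × BB: posterior weight 4/9; P(next child type AB) = 1.
  AA × BO: posterior weight 2/9; P(next child type AB) = 1/2.
  AO × BB: posterior weight 2/9; P(next child type AB) = 1/2.
  AO × BO: posterior weight 1/9; P(next child type AB) = 1/4.
Weighted sum = 25/36.

25/36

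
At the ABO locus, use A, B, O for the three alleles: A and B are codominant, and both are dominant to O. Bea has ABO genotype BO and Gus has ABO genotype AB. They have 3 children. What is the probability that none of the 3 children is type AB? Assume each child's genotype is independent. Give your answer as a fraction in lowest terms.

27/64

ABO cross BO × AB → 1/4 A, 1/2 B, 1/4 AB.
So P(type AB) = 1/4 per child.
P(not type AB) = 3/4 for one child; (3/4)^3 = 27/64.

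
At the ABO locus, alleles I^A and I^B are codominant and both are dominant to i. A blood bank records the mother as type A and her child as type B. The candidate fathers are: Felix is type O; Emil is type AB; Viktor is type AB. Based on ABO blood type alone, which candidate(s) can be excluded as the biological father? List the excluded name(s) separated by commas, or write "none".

Felix

A candidate is excluded only if no genotype consistent with his phenotype could produce a type B child with a type A mother.
Felix (type O): no genotype consistent with that phenotype can produce a type-B child with a type-A mother.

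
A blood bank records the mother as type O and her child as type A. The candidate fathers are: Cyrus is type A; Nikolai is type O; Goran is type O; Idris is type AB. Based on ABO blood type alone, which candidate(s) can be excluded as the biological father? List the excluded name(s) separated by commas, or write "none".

A candidate is excluded only if no genotype consistent with his phenotype could produce a type A child with a type O mother.
Nikolai (type O): no genotype consistent with that phenotype can produce a type-A child with a type-O mother.
Goran (type O): no genotype consistent with that phenotype can produce a type-A child with a type-O mother.

Nikolai, Goran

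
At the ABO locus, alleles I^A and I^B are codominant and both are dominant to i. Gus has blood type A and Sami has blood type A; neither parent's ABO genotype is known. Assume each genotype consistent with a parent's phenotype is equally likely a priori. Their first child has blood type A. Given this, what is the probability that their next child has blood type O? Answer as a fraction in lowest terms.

1/20

Possible genotypes: Gus ∈ {I^A I^A, I^A i}; Sami ∈ {I^A I^A, I^A i}.
Weight each parental genotype pair by prior × P(type-A child):
  I^A I^A × I^A I^A: posterior weight 4/15; P(next child type O) = 0.
  I^A I^A × I^A i: posterior weight 4/15; P(next child type O) = 0.
  I^A i × I^A I^A: posterior weight 4/15; P(next child type O) = 0.
  I^A i × I^A i: posterior weight 1/5; P(next child type O) = 1/4.
Weighted sum = 1/20.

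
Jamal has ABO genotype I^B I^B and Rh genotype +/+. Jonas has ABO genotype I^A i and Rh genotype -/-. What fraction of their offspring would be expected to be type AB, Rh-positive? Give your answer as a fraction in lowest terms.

1/2

ABO cross I^B I^B × I^A i → offspring phenotypes: 1/2 B, 1/2 AB.
Rh cross +/+ × -/- → 1 Rh+.
Independent loci: P(type AB, Rh-positive) = 1/2 × 1 = 1/2.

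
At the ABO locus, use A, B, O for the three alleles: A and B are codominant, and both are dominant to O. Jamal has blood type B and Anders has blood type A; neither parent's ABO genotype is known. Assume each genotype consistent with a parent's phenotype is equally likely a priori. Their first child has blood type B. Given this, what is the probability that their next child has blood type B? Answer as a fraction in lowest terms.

5/12

Possible genotypes: Jamal ∈ {BB, BO}; Anders ∈ {AA, AO}.
Weight each parental genotype pair by prior × P(type-B child):
  BB × AO: posterior weight 2/3; P(next child type B) = 1/2.
  BO × AO: posterior weight 1/3; P(next child type B) = 1/4.
Weighted sum = 5/12.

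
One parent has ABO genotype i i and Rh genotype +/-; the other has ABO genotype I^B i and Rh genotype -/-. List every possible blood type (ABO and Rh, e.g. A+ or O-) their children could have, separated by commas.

Gametes from i i × I^B i give offspring ABO genotypes I^B i, i i, i.e. phenotypes O, B.
Rh cross +/- × -/- → phenotypes Rh+, Rh-.
Combining independently: O+, O-, B+, B-.

O+, O-, B+, B-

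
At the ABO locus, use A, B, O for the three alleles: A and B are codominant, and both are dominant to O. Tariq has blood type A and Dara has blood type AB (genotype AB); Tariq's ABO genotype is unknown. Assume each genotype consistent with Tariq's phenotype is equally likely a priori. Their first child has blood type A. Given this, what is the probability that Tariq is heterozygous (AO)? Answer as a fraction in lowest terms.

1/2

Possible genotypes: Tariq ∈ {AA, AO}; Dara ∈ {AB}.
Weight each parental genotype pair by prior × P(type-A child):
  AA × AB: posterior weight 1/2.
  AO × AB: posterior weight 1/2.
Sum the posterior weight over pairs where Tariq is AO: 1/2.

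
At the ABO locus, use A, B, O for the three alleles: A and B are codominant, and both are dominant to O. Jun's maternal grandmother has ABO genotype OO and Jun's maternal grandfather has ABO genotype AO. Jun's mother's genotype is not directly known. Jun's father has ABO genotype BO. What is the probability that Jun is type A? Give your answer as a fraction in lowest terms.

Jun's mother's ABO genotype from OO × AO: 1/2 AO, 1/2 OO.
Crossing each possibility with the father BO and summing P(type A): 1/2·1/4 + 1/2·0 = 1/8.

1/8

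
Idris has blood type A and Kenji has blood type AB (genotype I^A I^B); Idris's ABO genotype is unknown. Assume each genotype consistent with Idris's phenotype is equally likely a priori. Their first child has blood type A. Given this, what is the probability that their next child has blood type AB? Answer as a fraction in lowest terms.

Possible genotypes: Idris ∈ {I^A I^A, I^A i}; Kenji ∈ {I^A I^B}.
Weight each parental genotype pair by prior × P(type-A child):
  I^A I^A × I^A I^B: posterior weight 1/2; P(next child type AB) = 1/2.
  I^A i × I^A I^B: posterior weight 1/2; P(next child type AB) = 1/4.
Weighted sum = 3/8.

3/8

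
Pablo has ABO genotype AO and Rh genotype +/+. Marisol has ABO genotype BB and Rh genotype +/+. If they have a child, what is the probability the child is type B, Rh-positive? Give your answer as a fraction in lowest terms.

ABO cross AO × BB → offspring phenotypes: 1/2 B, 1/2 AB.
Rh cross +/+ × +/+ → 1 Rh+.
Independent loci: P(type B, Rh-positive) = 1/2 × 1 = 1/2.

1/2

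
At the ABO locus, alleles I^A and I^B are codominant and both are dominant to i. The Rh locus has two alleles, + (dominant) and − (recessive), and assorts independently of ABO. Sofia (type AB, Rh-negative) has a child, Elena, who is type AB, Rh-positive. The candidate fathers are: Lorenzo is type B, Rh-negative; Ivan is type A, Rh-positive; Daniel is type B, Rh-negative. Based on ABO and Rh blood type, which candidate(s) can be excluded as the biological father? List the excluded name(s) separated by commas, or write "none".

Lorenzo, Daniel

A candidate is excluded only if no genotype consistent with his phenotype could produce a type AB, Rh-positive child with a type AB, Rh-negative mother.
Lorenzo (type B, Rh-): no genotype consistent with that phenotype can produce a type-AB Rh+ child with a type-AB mother.
Daniel (type B, Rh-): no genotype consistent with that phenotype can produce a type-AB Rh+ child with a type-AB mother.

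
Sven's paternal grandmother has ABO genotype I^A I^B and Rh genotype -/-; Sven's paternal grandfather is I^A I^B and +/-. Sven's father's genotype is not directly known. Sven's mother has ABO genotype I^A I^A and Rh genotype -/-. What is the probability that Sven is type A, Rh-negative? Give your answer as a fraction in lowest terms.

3/8

Sven's father's ABO genotype from I^A I^B × I^A I^B: 1/4 I^A I^A, 1/2 I^A I^B, 1/4 I^B I^B.
Crossing each possibility with the mother I^A I^A and summing P(type A): 1/4·1 + 1/2·1/2 + 1/4·0 = 1/2.
Similarly for Rh via the father's Rh distribution: P(Rh-) = 3/4.
Independent loci: 1/2 × 3/4 = 3/8.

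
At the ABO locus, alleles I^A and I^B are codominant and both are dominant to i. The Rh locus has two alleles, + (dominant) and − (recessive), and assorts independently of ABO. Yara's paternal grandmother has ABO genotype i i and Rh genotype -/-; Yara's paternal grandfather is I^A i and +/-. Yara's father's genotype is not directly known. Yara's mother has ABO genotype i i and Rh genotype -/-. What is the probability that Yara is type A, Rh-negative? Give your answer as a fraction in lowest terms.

3/16

Yara's father's ABO genotype from i i × I^A i: 1/2 I^A i, 1/2 i i.
Crossing each possibility with the mother i i and summing P(type A): 1/2·1/2 + 1/2·0 = 1/4.
Similarly for Rh via the father's Rh distribution: P(Rh-) = 3/4.
Independent loci: 1/4 × 3/4 = 3/16.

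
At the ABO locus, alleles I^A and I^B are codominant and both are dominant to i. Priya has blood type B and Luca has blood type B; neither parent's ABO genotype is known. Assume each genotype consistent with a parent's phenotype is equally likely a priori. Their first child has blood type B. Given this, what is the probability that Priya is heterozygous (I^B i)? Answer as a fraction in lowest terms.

7/15

Possible genotypes: Priya ∈ {I^B I^B, I^B i}; Luca ∈ {I^B I^B, I^B i}.
Weight each parental genotype pair by prior × P(type-B child):
  I^B I^B × I^B I^B: posterior weight 4/15.
  I^B I^B × I^B i: posterior weight 4/15.
  I^B i × I^B I^B: posterior weight 4/15.
  I^B i × I^B i: posterior weight 1/5.
Sum the posterior weight over pairs where Priya is I^B i: 7/15.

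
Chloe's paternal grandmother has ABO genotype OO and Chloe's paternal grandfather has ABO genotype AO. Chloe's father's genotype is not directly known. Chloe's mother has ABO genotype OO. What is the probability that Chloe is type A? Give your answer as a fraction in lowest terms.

Chloe's father's ABO genotype from OO × AO: 1/2 AO, 1/2 OO.
Crossing each possibility with the mother OO and summing P(type A): 1/2·1/2 + 1/2·0 = 1/4.

1/4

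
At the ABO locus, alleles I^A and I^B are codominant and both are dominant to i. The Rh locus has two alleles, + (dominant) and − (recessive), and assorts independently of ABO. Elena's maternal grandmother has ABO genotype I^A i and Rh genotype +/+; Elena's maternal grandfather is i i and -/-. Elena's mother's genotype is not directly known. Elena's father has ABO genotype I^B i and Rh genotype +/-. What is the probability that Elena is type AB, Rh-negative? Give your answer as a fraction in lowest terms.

Elena's mother's ABO genotype from I^A i × i i: 1/2 I^A i, 1/2 i i.
Crossing each possibility with the father I^B i and summing P(type AB): 1/2·1/4 + 1/2·0 = 1/8.
Similarly for Rh via the mother's Rh distribution: P(Rh-) = 1/4.
Independent loci: 1/8 × 1/4 = 1/32.

1/32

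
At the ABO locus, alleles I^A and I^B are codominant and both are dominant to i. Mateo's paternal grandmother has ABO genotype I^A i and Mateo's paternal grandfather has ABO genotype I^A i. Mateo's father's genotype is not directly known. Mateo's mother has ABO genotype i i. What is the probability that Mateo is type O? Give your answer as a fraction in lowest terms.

1/2

Mateo's father's ABO genotype from I^A i × I^A i: 1/4 I^A I^A, 1/2 I^A i, 1/4 i i.
Crossing each possibility with the mother i i and summing P(type O): 1/4·0 + 1/2·1/2 + 1/4·1 = 1/2.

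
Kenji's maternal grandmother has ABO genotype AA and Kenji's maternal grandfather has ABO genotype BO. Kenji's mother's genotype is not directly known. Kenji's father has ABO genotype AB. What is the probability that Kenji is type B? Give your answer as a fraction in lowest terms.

Kenji's mother's ABO genotype from AA × BO: 1/2 AB, 1/2 AO.
Crossing each possibility with the father AB and summing P(type B): 1/2·1/4 + 1/2·1/4 = 1/4.

1/4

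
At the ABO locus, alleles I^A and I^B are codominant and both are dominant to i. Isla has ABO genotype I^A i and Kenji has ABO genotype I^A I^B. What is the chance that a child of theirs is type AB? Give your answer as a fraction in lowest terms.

1/4

ABO cross I^A i × I^A I^B → offspring phenotypes: 1/2 A, 1/4 B, 1/4 AB.
So P(type AB) = 1/4.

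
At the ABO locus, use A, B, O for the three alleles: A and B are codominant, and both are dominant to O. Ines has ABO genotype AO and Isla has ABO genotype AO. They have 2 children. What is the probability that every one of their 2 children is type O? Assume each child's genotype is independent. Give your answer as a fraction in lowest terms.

1/16

ABO cross AO × AO → 1/4 O, 3/4 A.
So P(type O) = 1/4 per child.
All 2 independent: (1/4)^2 = 1/16.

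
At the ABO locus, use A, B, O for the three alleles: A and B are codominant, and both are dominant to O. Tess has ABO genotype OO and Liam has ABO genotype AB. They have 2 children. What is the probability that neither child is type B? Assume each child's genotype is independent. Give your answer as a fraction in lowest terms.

1/4

ABO cross OO × AB → 1/2 A, 1/2 B.
So P(type B) = 1/2 per child.
P(not type B) = 1/2 for one child; (1/2)^2 = 1/4.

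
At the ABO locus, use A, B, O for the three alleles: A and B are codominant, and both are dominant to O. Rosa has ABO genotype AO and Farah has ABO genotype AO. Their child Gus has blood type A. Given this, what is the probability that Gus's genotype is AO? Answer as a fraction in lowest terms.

2/3

Cross AO × AO → 1/4 AA, 1/2 AO, 1/4 OO.
Type-A genotypes among offspring: AA (1/4), AO (1/2); total 3/4.
P(AO | type A) = (1/2) / (3/4) = 2/3.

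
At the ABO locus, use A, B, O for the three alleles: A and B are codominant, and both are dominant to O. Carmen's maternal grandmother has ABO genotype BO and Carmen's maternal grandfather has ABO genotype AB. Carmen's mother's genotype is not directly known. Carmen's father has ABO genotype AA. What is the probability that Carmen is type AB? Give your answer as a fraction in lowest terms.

Carmen's mother's ABO genotype from BO × AB: 1/4 AB, 1/4 AO, 1/4 BB, 1/4 BO.
Crossing each possibility with the father AA and summing P(type AB): 1/4·1/2 + 1/4·0 + 1/4·1 + 1/4·1/2 = 1/2.

1/2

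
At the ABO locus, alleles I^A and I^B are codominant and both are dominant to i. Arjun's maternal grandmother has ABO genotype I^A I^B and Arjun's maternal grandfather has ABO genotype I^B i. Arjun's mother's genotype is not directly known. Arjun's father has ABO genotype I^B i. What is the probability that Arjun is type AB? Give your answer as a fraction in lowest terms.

Arjun's mother's ABO genotype from I^A I^B × I^B i: 1/4 I^A I^B, 1/4 I^A i, 1/4 I^B I^B, 1/4 I^B i.
Crossing each possibility with the father I^B i and summing P(type AB): 1/4·1/4 + 1/4·1/4 + 1/4·0 + 1/4·0 = 1/8.

1/8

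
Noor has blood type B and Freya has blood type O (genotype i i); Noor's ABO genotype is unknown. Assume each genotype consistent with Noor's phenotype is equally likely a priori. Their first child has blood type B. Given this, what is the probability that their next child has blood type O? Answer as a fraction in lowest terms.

1/6

Possible genotypes: Noor ∈ {I^B I^B, I^B i}; Freya ∈ {i i}.
Weight each parental genotype pair by prior × P(type-B child):
  I^B I^B × i i: posterior weight 2/3; P(next child type O) = 0.
  I^B i × i i: posterior weight 1/3; P(next child type O) = 1/2.
Weighted sum = 1/6.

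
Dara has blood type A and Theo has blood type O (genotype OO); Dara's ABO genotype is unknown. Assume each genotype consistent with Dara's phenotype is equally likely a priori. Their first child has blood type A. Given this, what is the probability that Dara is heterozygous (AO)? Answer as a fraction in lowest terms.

Possible genotypes: Dara ∈ {AA, AO}; Theo ∈ {OO}.
Weight each parental genotype pair by prior × P(type-A child):
  AA × OO: posterior weight 2/3.
  AO × OO: posterior weight 1/3.
Sum the posterior weight over pairs where Dara is AO: 1/3.

1/3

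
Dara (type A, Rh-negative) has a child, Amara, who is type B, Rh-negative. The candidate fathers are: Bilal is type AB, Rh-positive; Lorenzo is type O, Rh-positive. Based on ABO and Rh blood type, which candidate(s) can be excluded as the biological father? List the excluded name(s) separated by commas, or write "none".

Lorenzo

A candidate is excluded only if no genotype consistent with his phenotype could produce a type B, Rh-negative child with a type A, Rh-negative mother.
Lorenzo (type O, Rh+): no genotype consistent with that phenotype can produce a type-B Rh- child with a type-A mother.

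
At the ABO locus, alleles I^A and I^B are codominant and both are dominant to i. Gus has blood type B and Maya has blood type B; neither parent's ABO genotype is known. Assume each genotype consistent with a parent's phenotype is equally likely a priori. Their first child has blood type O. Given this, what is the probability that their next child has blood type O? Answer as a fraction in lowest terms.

1/4

Possible genotypes: Gus ∈ {I^B I^B, I^B i}; Maya ∈ {I^B I^B, I^B i}.
Weight each parental genotype pair by prior × P(type-O child):
  I^B i × I^B i: posterior weight 1; P(next child type O) = 1/4.
Weighted sum = 1/4.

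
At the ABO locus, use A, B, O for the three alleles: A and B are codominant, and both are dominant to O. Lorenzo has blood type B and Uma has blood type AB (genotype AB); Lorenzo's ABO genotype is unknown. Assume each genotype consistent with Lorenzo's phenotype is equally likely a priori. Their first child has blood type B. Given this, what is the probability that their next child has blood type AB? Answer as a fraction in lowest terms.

3/8

Possible genotypes: Lorenzo ∈ {BB, BO}; Uma ∈ {AB}.
Weight each parental genotype pair by prior × P(type-B child):
  BB × AB: posterior weight 1/2; P(next child type AB) = 1/2.
  BO × AB: posterior weight 1/2; P(next child type AB) = 1/4.
Weighted sum = 3/8.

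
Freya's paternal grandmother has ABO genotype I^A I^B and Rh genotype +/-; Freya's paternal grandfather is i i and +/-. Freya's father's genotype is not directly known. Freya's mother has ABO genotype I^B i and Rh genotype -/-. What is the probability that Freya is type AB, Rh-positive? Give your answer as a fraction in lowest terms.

1/16

Freya's father's ABO genotype from I^A I^B × i i: 1/2 I^A i, 1/2 I^B i.
Crossing each possibility with the mother I^B i and summing P(type AB): 1/2·1/4 + 1/2·0 = 1/8.
Similarly for Rh via the father's Rh distribution: P(Rh+) = 1/2.
Independent loci: 1/8 × 1/2 = 1/16.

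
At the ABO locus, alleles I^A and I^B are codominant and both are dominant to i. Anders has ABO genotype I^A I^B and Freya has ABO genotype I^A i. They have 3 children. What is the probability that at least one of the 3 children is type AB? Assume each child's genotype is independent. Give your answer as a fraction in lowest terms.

ABO cross I^A I^B × I^A i → 1/2 A, 1/4 B, 1/4 AB.
So P(type AB) = 1/4 per child.
P(none) = (3/4)^3 = 27/64; P(at least one) = 1 − 27/64 = 37/64.

37/64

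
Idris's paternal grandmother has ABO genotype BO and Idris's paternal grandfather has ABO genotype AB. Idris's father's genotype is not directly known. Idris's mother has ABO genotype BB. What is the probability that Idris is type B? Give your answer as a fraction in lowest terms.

3/4

Idris's father's ABO genotype from BO × AB: 1/4 AB, 1/4 AO, 1/4 BB, 1/4 BO.
Crossing each possibility with the mother BB and summing P(type B): 1/4·1/2 + 1/4·1/2 + 1/4·1 + 1/4·1 = 3/4.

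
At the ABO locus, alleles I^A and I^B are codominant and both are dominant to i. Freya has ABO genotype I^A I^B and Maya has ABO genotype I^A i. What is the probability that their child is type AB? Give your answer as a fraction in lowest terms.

ABO cross I^A I^B × I^A i → offspring phenotypes: 1/2 A, 1/4 B, 1/4 AB.
So P(type AB) = 1/4.

1/4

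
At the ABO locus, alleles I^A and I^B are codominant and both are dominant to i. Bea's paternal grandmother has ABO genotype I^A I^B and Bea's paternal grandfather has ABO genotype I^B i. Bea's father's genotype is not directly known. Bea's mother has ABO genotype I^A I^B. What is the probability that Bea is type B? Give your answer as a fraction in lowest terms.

Bea's father's ABO genotype from I^A I^B × I^B i: 1/4 I^A I^B, 1/4 I^A i, 1/4 I^B I^B, 1/4 I^B i.
Crossing each possibility with the mother I^A I^B and summing P(type B): 1/4·1/4 + 1/4·1/4 + 1/4·1/2 + 1/4·1/2 = 3/8.

3/8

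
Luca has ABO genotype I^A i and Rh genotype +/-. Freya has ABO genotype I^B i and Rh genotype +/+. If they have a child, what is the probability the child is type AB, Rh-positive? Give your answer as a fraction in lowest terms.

ABO cross I^A i × I^B i → offspring phenotypes: 1/4 O, 1/4 A, 1/4 B, 1/4 AB.
Rh cross +/- × +/+ → 1 Rh+.
Independent loci: P(type AB, Rh-positive) = 1/4 × 1 = 1/4.

1/4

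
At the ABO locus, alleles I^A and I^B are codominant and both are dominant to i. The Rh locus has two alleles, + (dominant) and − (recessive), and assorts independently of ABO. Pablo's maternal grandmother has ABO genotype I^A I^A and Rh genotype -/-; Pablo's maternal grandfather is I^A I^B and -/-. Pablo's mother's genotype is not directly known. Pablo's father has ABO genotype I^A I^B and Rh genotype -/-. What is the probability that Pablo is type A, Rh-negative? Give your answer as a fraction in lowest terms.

3/8

Pablo's mother's ABO genotype from I^A I^A × I^A I^B: 1/2 I^A I^A, 1/2 I^A I^B.
Crossing each possibility with the father I^A I^B and summing P(type A): 1/2·1/2 + 1/2·1/4 = 3/8.
Similarly for Rh via the mother's Rh distribution: P(Rh-) = 1.
Independent loci: 3/8 × 1 = 3/8.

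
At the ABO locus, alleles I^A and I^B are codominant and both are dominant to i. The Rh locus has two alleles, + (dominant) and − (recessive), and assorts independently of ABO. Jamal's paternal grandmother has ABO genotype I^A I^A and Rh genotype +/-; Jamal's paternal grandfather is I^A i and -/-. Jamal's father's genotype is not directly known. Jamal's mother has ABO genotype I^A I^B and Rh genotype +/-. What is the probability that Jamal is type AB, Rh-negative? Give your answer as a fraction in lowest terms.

9/64

Jamal's father's ABO genotype from I^A I^A × I^A i: 1/2 I^A I^A, 1/2 I^A i.
Crossing each possibility with the mother I^A I^B and summing P(type AB): 1/2·1/2 + 1/2·1/4 = 3/8.
Similarly for Rh via the father's Rh distribution: P(Rh-) = 3/8.
Independent loci: 3/8 × 3/8 = 9/64.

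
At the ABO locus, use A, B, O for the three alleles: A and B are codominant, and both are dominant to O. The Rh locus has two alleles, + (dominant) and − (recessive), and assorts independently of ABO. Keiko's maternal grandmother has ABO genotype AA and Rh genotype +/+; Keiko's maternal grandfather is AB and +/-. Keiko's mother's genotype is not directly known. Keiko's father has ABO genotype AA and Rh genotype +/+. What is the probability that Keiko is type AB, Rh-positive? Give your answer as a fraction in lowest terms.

Keiko's mother's ABO genotype from AA × AB: 1/2 AA, 1/2 AB.
Crossing each possibility with the father AA and summing P(type AB): 1/2·0 + 1/2·1/2 = 1/4.
Similarly for Rh via the mother's Rh distribution: P(Rh+) = 1.
Independent loci: 1/4 × 1 = 1/4.

1/4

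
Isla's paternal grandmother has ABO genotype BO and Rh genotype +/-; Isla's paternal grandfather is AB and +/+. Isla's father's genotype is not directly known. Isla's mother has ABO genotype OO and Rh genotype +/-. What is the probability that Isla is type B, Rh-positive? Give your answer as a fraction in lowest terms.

Isla's father's ABO genotype from BO × AB: 1/4 AB, 1/4 AO, 1/4 BB, 1/4 BO.
Crossing each possibility with the mother OO and summing P(type B): 1/4·1/2 + 1/4·0 + 1/4·1 + 1/4·1/2 = 1/2.
Similarly for Rh via the father's Rh distribution: P(Rh+) = 7/8.
Independent loci: 1/2 × 7/8 = 7/16.

7/16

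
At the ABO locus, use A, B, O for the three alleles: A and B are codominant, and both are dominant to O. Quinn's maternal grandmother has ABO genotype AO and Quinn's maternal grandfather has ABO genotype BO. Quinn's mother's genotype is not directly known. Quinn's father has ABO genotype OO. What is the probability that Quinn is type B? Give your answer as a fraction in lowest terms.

1/4

Quinn's mother's ABO genotype from AO × BO: 1/4 AB, 1/4 AO, 1/4 BO, 1/4 OO.
Crossing each possibility with the father OO and summing P(type B): 1/4·1/2 + 1/4·0 + 1/4·1/2 + 1/4·0 = 1/4.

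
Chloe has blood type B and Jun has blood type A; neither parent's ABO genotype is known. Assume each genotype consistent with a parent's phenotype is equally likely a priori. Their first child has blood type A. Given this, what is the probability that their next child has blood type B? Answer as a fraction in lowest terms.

Possible genotypes: Chloe ∈ {BB, BO}; Jun ∈ {AA, AO}.
Weight each parental genotype pair by prior × P(type-A child):
  BO × AA: posterior weight 2/3; P(next child type B) = 0.
  BO × AO: posterior weight 1/3; P(next child type B) = 1/4.
Weighted sum = 1/12.

1/12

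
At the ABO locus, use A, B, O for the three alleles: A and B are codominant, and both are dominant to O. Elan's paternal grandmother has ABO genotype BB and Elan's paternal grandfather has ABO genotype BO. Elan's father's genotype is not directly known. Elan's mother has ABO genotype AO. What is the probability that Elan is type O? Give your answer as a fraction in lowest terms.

Elan's father's ABO genotype from BB × BO: 1/2 BB, 1/2 BO.
Crossing each possibility with the mother AO and summing P(type O): 1/2·0 + 1/2·1/4 = 1/8.

1/8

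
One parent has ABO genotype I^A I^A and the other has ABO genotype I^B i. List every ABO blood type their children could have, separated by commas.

Gametes from I^A I^A × I^B i give offspring ABO genotypes I^A I^B, I^A i, i.e. phenotypes A, AB.

A, AB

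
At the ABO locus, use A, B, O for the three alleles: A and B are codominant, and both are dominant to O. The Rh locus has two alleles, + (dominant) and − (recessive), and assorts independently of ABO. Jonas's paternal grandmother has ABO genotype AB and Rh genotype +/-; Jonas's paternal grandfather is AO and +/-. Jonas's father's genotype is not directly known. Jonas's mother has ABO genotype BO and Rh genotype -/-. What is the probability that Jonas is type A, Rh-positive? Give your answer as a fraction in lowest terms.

1/8

Jonas's father's ABO genotype from AB × AO: 1/4 AA, 1/4 AB, 1/4 AO, 1/4 BO.
Crossing each possibility with the mother BO and summing P(type A): 1/4·1/2 + 1/4·1/4 + 1/4·1/4 + 1/4·0 = 1/4.
Similarly for Rh via the father's Rh distribution: P(Rh+) = 1/2.
Independent loci: 1/4 × 1/2 = 1/8.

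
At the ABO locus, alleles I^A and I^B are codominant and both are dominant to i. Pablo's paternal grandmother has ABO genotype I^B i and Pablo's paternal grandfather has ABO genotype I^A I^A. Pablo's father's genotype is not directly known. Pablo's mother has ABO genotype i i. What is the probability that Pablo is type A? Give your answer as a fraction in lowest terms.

Pablo's father's ABO genotype from I^B i × I^A I^A: 1/2 I^A I^B, 1/2 I^A i.
Crossing each possibility with the mother i i and summing P(type A): 1/2·1/2 + 1/2·1/2 = 1/2.

1/2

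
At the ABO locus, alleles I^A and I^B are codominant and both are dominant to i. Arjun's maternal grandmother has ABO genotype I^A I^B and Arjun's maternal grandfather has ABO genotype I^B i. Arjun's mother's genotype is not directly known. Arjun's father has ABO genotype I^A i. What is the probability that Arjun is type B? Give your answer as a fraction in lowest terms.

Arjun's mother's ABO genotype from I^A I^B × I^B i: 1/4 I^A I^B, 1/4 I^A i, 1/4 I^B I^B, 1/4 I^B i.
Crossing each possibility with the father I^A i and summing P(type B): 1/4·1/4 + 1/4·0 + 1/4·1/2 + 1/4·1/4 = 1/4.

1/4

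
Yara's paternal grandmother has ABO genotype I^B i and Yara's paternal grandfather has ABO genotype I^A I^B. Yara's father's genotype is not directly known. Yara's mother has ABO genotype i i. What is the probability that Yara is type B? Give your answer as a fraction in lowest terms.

Yara's father's ABO genotype from I^B i × I^A I^B: 1/4 I^A I^B, 1/4 I^A i, 1/4 I^B I^B, 1/4 I^B i.
Crossing each possibility with the mother i i and summing P(type B): 1/4·1/2 + 1/4·0 + 1/4·1 + 1/4·1/2 = 1/2.

1/2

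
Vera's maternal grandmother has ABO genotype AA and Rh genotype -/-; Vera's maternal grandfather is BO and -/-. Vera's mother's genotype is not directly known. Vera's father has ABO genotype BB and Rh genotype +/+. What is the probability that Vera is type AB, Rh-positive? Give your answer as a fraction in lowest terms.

1/2

Vera's mother's ABO genotype from AA × BO: 1/2 AB, 1/2 AO.
Crossing each possibility with the father BB and summing P(type AB): 1/2·1/2 + 1/2·1/2 = 1/2.
Similarly for Rh via the mother's Rh distribution: P(Rh+) = 1.
Independent loci: 1/2 × 1 = 1/2.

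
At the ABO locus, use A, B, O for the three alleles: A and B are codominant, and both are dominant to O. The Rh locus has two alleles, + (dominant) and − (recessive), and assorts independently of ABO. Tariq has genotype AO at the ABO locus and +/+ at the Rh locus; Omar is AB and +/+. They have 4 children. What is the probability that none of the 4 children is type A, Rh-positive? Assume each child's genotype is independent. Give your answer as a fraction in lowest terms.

ABO cross AO × AB → 1/2 A, 1/4 B, 1/4 AB.
Rh cross +/+ × +/+ → 1 Rh+; so P(type A, Rh-positive) = 1/2 × 1 = 1/2 per child.
P(not type A, Rh-positive) = 1/2 for one child; (1/2)^4 = 1/16.

1/16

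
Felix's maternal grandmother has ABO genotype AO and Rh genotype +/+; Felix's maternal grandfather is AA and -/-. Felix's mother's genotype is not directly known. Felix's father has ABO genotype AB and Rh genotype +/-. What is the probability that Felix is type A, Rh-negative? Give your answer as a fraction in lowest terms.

1/8

Felix's mother's ABO genotype from AO × AA: 1/2 AA, 1/2 AO.
Crossing each possibility with the father AB and summing P(type A): 1/2·1/2 + 1/2·1/2 = 1/2.
Similarly for Rh via the mother's Rh distribution: P(Rh-) = 1/4.
Independent loci: 1/2 × 1/4 = 1/8.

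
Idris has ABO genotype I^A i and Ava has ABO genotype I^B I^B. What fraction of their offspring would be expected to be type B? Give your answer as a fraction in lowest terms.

ABO cross I^A i × I^B I^B → offspring phenotypes: 1/2 B, 1/2 AB.
So P(type B) = 1/2.

1/2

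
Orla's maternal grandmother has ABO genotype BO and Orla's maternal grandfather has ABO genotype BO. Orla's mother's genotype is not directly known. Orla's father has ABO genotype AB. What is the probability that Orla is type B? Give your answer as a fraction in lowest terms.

1/2

Orla's mother's ABO genotype from BO × BO: 1/4 BB, 1/2 BO, 1/4 OO.
Crossing each possibility with the father AB and summing P(type B): 1/4·1/2 + 1/2·1/2 + 1/4·1/2 = 1/2.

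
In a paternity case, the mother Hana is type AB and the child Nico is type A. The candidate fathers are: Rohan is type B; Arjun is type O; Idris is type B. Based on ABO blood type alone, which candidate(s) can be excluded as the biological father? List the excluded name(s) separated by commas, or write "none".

none

A candidate is excluded only if no genotype consistent with his phenotype could produce a type A child with a type AB mother.
Every candidate has at least one consistent genotype combination, so none can be excluded.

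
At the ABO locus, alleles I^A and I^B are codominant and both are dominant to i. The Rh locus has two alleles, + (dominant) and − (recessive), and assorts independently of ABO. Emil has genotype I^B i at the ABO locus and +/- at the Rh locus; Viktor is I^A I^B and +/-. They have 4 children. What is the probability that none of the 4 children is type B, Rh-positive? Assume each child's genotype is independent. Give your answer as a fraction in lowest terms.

ABO cross I^B i × I^A I^B → 1/4 A, 1/2 B, 1/4 AB.
Rh cross +/- × +/- → 3/4 Rh+, 1/4 Rh-; so P(type B, Rh-positive) = 1/2 × 3/4 = 3/8 per child.
P(not type B, Rh-positive) = 5/8 for one child; (5/8)^4 = 625/4096.

625/4096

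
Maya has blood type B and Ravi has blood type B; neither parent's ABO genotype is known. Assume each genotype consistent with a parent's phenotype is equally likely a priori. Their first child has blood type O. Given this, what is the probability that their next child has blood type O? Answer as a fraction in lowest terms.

1/4

Possible genotypes: Maya ∈ {I^B I^B, I^B i}; Ravi ∈ {I^B I^B, I^B i}.
Weight each parental genotype pair by prior × P(type-O child):
  I^B i × I^B i: posterior weight 1; P(next child type O) = 1/4.
Weighted sum = 1/4.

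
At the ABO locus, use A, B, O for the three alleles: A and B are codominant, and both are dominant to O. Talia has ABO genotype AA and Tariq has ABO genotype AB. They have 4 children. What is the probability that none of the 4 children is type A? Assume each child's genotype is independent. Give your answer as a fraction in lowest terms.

ABO cross AA × AB → 1/2 A, 1/2 AB.
So P(type A) = 1/2 per child.
P(not type A) = 1/2 for one child; (1/2)^4 = 1/16.

1/16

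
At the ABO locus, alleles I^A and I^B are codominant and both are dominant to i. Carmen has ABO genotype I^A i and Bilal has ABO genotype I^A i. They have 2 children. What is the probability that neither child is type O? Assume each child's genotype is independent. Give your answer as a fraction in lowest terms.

9/16

ABO cross I^A i × I^A i → 1/4 O, 3/4 A.
So P(type O) = 1/4 per child.
P(not type O) = 3/4 for one child; (3/4)^2 = 9/16.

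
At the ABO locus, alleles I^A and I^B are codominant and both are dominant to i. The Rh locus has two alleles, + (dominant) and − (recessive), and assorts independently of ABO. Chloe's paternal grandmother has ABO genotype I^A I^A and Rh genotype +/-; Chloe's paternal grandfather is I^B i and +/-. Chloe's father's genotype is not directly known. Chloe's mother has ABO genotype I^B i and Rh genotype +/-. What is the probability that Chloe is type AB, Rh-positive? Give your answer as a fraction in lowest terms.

3/16

Chloe's father's ABO genotype from I^A I^A × I^B i: 1/2 I^A I^B, 1/2 I^A i.
Crossing each possibility with the mother I^B i and summing P(type AB): 1/2·1/4 + 1/2·1/4 = 1/4.
Similarly for Rh via the father's Rh distribution: P(Rh+) = 3/4.
Independent loci: 1/4 × 3/4 = 3/16.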